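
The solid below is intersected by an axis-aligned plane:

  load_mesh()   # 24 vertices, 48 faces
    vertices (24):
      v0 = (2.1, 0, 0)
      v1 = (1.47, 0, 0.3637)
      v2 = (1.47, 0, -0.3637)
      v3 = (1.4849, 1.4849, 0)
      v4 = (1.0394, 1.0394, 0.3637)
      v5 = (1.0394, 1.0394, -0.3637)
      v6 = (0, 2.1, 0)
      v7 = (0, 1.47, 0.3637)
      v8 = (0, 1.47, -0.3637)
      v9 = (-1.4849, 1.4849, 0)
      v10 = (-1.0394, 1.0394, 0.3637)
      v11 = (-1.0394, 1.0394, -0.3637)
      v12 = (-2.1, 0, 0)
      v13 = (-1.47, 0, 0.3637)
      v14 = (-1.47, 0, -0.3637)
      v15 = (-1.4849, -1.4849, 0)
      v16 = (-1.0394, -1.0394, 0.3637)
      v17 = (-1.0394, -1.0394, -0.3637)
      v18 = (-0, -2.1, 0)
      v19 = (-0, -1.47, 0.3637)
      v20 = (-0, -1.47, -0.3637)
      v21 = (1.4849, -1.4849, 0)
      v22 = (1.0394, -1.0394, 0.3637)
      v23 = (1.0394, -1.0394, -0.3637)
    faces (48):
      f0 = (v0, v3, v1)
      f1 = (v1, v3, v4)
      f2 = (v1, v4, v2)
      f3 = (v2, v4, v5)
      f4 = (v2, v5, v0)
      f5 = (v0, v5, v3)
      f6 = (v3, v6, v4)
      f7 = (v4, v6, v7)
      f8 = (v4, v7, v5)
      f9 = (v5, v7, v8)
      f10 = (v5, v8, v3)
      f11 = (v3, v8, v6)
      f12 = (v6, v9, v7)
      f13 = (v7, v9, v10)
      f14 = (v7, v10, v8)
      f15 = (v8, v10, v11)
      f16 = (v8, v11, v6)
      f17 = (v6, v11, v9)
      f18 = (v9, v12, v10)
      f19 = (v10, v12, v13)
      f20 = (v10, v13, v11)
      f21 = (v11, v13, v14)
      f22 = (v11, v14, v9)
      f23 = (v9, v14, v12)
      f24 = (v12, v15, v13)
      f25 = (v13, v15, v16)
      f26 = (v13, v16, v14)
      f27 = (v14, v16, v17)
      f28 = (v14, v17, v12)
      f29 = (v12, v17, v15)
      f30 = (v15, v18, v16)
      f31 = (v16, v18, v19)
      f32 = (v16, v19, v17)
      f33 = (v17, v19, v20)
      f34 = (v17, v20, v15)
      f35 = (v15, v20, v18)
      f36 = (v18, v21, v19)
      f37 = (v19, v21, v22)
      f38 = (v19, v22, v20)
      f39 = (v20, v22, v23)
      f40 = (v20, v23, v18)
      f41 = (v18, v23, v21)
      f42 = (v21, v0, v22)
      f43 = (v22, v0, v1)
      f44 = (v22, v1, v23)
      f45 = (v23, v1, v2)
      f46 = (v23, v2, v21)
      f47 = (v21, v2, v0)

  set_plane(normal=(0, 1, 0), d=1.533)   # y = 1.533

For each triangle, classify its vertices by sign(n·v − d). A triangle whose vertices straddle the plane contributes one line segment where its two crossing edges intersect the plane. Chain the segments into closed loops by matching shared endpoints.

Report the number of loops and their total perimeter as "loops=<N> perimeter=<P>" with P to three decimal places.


loops=1 perimeter=5.630

Straddling triangles (6 of 48):
  (v3,v6,v4) [-+-] → (1.36878, 1.533, 0)–(0.555666, 1.533, 0.194435)  len=0.8360
  (v4,v6,v7) [-+-] → (0.555666, 1.533, 0.194435)–(0, 1.533, 0.32733)  len=0.5713
  (v3,v8,v6) [--+] → (0, 1.533, -0.32733)–(1.36878, 1.533, 0)  len=1.4074
  (v6,v9,v7) [+--] → (-1.36878, 1.533, 0)–(0, 1.533, 0.32733)  len=1.4074
  (v8,v11,v6) [--+] → (-0.555666, 1.533, -0.194435)–(0, 1.533, -0.32733)  len=0.5713
  (v6,v11,v9) [+--] → (-0.555666, 1.533, -0.194435)–(-1.36878, 1.533, 0)  len=0.8360

Chained into 1 loop(s):
  loop 1: 6 segments, perimeter = 5.6295
Total perimeter = 5.630


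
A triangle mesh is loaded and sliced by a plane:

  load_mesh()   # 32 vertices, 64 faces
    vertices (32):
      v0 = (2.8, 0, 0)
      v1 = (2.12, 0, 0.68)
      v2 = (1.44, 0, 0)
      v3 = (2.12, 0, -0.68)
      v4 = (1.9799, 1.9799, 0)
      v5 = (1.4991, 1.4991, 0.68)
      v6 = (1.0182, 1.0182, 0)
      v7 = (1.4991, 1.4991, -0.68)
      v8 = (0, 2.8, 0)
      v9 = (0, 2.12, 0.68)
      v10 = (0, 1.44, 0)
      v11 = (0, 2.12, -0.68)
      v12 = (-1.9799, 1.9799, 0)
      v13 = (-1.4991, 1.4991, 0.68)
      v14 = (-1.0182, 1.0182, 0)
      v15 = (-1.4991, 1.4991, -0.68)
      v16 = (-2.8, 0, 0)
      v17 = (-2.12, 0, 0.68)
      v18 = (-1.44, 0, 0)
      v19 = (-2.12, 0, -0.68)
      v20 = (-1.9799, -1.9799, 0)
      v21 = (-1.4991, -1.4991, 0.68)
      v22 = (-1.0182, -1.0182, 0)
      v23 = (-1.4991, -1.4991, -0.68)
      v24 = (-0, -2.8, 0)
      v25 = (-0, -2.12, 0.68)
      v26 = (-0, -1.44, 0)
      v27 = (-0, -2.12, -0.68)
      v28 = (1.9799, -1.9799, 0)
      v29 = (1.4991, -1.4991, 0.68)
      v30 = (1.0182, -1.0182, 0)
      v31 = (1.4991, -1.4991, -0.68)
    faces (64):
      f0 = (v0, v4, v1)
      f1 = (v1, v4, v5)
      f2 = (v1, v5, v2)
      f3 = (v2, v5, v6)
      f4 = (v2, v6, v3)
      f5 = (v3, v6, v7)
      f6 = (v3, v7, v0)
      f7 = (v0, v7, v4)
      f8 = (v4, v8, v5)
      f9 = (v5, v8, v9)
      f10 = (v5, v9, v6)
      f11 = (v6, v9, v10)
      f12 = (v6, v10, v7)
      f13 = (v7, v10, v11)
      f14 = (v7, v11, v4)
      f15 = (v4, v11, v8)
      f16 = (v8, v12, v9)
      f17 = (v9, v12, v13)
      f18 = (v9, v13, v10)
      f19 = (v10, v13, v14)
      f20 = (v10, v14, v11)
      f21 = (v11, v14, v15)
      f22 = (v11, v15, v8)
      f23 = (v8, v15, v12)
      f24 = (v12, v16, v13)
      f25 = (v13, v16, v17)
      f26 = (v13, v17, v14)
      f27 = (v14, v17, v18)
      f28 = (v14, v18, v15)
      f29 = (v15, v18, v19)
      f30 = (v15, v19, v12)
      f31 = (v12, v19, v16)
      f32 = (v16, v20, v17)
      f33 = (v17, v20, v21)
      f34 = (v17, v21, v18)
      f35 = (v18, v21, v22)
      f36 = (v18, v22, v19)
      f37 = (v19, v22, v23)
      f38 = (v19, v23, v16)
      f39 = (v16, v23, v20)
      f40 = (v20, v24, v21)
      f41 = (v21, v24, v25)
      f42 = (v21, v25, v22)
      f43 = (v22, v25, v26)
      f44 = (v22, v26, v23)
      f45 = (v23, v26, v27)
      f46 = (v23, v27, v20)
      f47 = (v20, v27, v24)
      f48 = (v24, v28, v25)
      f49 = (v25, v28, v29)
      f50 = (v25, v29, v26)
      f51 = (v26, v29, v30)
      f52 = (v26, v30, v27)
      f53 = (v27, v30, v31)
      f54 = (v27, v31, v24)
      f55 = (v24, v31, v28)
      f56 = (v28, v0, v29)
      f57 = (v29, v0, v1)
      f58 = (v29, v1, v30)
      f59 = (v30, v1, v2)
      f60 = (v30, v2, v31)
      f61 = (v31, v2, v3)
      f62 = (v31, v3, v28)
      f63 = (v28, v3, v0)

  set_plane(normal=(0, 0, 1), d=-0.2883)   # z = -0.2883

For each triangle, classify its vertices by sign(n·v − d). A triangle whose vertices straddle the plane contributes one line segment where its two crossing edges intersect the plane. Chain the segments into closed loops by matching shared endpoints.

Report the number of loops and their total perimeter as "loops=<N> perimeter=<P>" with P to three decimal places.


Straddling triangles (32 of 64):
  (v2,v6,v3) [++-] → (1.48533, 0.586513, -0.2883)–(1.7283, 0, -0.2883)  len=0.6348
  (v3,v6,v7) [-+-] → (1.48533, 0.586513, -0.2883)–(1.22209, 1.22209, -0.2883)  len=0.6879
  (v3,v7,v0) [--+] → (2.24846, 0.635574, -0.2883)–(2.5117, 0, -0.2883)  len=0.6879
  (v0,v7,v4) [+-+] → (2.24846, 0.635574, -0.2883)–(1.77605, 1.77605, -0.2883)  len=1.2344
  (v6,v10,v7) [++-] → (0.635574, 1.46506, -0.2883)–(1.22209, 1.22209, -0.2883)  len=0.6348
  (v7,v10,v11) [-+-] → (0.635574, 1.46506, -0.2883)–(0, 1.7283, -0.2883)  len=0.6879
  (v7,v11,v4) [--+] → (1.14048, 2.0393, -0.2883)–(1.77605, 1.77605, -0.2883)  len=0.6879
  (v4,v11,v8) [+-+] → (1.14048, 2.0393, -0.2883)–(0, 2.5117, -0.2883)  len=1.2344
  (v10,v14,v11) [++-] → (-0.586513, 1.48533, -0.2883)–(0, 1.7283, -0.2883)  len=0.6348
  (v11,v14,v15) [-+-] → (-0.586513, 1.48533, -0.2883)–(-1.22209, 1.22209, -0.2883)  len=0.6879
  (v11,v15,v8) [--+] → (-0.635574, 2.24846, -0.2883)–(0, 2.5117, -0.2883)  len=0.6879
  (v8,v15,v12) [+-+] → (-0.635574, 2.24846, -0.2883)–(-1.77605, 1.77605, -0.2883)  len=1.2344
  (v14,v18,v15) [++-] → (-1.46506, 0.635574, -0.2883)–(-1.22209, 1.22209, -0.2883)  len=0.6348
  (v15,v18,v19) [-+-] → (-1.46506, 0.635574, -0.2883)–(-1.7283, 0, -0.2883)  len=0.6879
  (v15,v19,v12) [--+] → (-2.0393, 1.14048, -0.2883)–(-1.77605, 1.77605, -0.2883)  len=0.6879
  (v12,v19,v16) [+-+] → (-2.0393, 1.14048, -0.2883)–(-2.5117, 0, -0.2883)  len=1.2344
  (v18,v22,v19) [++-] → (-1.48533, -0.586513, -0.2883)–(-1.7283, 0, -0.2883)  len=0.6348
  (v19,v22,v23) [-+-] → (-1.48533, -0.586513, -0.2883)–(-1.22209, -1.22209, -0.2883)  len=0.6879
  (v19,v23,v16) [--+] → (-2.24846, -0.635574, -0.2883)–(-2.5117, 0, -0.2883)  len=0.6879
  (v16,v23,v20) [+-+] → (-2.24846, -0.635574, -0.2883)–(-1.77605, -1.77605, -0.2883)  len=1.2344
  (v22,v26,v23) [++-] → (-0.635574, -1.46506, -0.2883)–(-1.22209, -1.22209, -0.2883)  len=0.6348
  (v23,v26,v27) [-+-] → (-0.635574, -1.46506, -0.2883)–(0, -1.7283, -0.2883)  len=0.6879
  (v23,v27,v20) [--+] → (-1.14048, -2.0393, -0.2883)–(-1.77605, -1.77605, -0.2883)  len=0.6879
  (v20,v27,v24) [+-+] → (-1.14048, -2.0393, -0.2883)–(0, -2.5117, -0.2883)  len=1.2344
  (v26,v30,v27) [++-] → (0.586513, -1.48533, -0.2883)–(0, -1.7283, -0.2883)  len=0.6348
  (v27,v30,v31) [-+-] → (0.586513, -1.48533, -0.2883)–(1.22209, -1.22209, -0.2883)  len=0.6879
  (v27,v31,v24) [--+] → (0.635574, -2.24846, -0.2883)–(0, -2.5117, -0.2883)  len=0.6879
  (v24,v31,v28) [+-+] → (0.635574, -2.24846, -0.2883)–(1.77605, -1.77605, -0.2883)  len=1.2344
  (v30,v2,v31) [++-] → (1.46506, -0.635574, -0.2883)–(1.22209, -1.22209, -0.2883)  len=0.6348
  (v31,v2,v3) [-+-] → (1.46506, -0.635574, -0.2883)–(1.7283, 0, -0.2883)  len=0.6879
  (v31,v3,v28) [--+] → (2.0393, -1.14048, -0.2883)–(1.77605, -1.77605, -0.2883)  len=0.6879
  (v28,v3,v0) [+-+] → (2.0393, -1.14048, -0.2883)–(2.5117, 0, -0.2883)  len=1.2344

Chained into 2 loop(s):
  loop 1: 16 segments, perimeter = 10.5822
  loop 2: 16 segments, perimeter = 15.3790
Total perimeter = 25.961

loops=2 perimeter=25.961


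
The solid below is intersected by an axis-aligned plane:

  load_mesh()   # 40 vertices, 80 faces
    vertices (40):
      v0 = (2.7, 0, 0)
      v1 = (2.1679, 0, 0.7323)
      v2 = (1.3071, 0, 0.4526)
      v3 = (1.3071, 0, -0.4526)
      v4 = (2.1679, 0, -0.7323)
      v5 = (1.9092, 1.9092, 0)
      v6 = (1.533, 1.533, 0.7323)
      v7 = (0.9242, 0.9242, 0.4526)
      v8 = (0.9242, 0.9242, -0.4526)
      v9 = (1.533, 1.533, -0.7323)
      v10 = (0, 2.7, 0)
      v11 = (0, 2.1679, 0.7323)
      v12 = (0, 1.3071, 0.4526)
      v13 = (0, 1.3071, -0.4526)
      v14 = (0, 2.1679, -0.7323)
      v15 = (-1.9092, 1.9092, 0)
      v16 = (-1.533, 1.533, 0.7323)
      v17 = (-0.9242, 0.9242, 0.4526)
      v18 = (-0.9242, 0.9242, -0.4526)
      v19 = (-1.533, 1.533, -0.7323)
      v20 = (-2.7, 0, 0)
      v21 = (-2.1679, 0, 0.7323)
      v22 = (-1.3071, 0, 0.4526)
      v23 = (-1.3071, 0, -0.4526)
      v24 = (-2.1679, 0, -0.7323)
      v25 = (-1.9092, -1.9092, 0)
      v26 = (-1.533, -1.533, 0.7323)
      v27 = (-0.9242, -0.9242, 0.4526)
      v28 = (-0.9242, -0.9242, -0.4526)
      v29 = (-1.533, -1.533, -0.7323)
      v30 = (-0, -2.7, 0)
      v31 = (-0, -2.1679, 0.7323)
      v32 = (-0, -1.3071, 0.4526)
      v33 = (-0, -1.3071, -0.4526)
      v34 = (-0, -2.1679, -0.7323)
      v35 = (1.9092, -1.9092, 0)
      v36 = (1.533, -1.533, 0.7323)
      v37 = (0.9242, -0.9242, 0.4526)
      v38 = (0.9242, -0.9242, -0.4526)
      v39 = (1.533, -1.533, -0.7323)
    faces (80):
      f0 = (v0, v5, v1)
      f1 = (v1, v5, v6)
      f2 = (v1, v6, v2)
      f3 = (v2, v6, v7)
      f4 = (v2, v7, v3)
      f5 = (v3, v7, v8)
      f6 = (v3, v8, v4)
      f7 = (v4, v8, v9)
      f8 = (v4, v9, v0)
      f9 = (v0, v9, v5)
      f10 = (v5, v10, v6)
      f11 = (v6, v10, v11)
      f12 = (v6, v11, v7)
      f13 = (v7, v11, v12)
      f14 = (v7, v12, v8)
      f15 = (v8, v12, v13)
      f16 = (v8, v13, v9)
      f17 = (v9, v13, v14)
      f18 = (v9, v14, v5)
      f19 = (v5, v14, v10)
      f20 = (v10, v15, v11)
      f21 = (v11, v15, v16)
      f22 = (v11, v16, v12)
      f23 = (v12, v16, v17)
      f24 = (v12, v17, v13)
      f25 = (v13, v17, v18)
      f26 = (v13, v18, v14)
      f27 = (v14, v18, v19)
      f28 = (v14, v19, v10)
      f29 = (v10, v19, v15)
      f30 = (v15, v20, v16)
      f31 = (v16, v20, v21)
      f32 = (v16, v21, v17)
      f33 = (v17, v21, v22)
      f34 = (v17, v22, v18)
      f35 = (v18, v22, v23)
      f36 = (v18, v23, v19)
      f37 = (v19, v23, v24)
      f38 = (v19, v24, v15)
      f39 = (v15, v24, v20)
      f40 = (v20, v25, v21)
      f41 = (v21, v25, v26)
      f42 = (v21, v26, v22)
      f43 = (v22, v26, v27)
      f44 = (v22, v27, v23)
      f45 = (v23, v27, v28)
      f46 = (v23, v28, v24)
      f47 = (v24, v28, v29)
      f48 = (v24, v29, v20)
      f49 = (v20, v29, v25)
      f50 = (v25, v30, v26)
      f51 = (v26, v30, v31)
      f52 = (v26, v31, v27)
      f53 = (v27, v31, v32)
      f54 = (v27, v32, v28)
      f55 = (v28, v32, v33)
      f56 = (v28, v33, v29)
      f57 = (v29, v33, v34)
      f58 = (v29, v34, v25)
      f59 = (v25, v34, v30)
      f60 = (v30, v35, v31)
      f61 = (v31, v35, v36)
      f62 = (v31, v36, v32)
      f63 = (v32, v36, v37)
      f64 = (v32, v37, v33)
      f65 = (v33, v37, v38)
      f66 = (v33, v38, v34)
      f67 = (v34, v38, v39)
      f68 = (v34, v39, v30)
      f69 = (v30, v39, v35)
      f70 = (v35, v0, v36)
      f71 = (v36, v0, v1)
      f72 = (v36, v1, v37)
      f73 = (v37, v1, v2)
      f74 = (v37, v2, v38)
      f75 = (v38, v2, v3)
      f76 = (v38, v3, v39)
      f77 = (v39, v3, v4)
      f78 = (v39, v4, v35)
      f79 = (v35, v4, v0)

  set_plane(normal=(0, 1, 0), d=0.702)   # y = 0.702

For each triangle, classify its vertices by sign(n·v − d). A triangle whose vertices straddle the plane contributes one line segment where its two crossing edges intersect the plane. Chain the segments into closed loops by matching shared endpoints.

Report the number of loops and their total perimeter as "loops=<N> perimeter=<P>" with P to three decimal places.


Straddling triangles (20 of 80):
  (v0,v5,v1) [-+-] → (2.40923, 0.702, 0)–(2.07278, 0.702, 0.463038)  len=0.5724
  (v1,v5,v6) [-++] → (2.07278, 0.702, 0.463038)–(1.87716, 0.702, 0.7323)  len=0.3328
  (v1,v6,v2) [-+-] → (1.87716, 0.702, 0.7323)–(1.41055, 0.702, 0.580682)  len=0.4906
  (v2,v6,v7) [-++] → (1.41055, 0.702, 0.580682)–(1.01626, 0.702, 0.4526)  len=0.4146
  (v2,v7,v3) [-+-] → (1.01626, 0.702, 0.4526)–(1.01626, 0.702, 0.234968)  len=0.2176
  (v3,v7,v8) [-++] → (1.01626, 0.702, 0.234968)–(1.01626, 0.702, -0.4526)  len=0.6876
  (v3,v8,v4) [-+-] → (1.01626, 0.702, -0.4526)–(1.22322, 0.702, -0.519847)  len=0.2176
  (v4,v8,v9) [-++] → (1.22322, 0.702, -0.519847)–(1.87716, 0.702, -0.7323)  len=0.6876
  (v4,v9,v0) [-+-] → (1.87716, 0.702, -0.7323)–(2.1656, 0.702, -0.335339)  len=0.4907
  (v0,v9,v5) [-++] → (2.1656, 0.702, -0.335339)–(2.40923, 0.702, 0)  len=0.4145
  (v15,v20,v16) [+-+] → (-2.40923, 0.702, 0)–(-2.1656, 0.702, 0.335339)  len=0.4145
  (v16,v20,v21) [+--] → (-2.1656, 0.702, 0.335339)–(-1.87716, 0.702, 0.7323)  len=0.4907
  (v16,v21,v17) [+-+] → (-1.87716, 0.702, 0.7323)–(-1.22322, 0.702, 0.519847)  len=0.6876
  (v17,v21,v22) [+--] → (-1.22322, 0.702, 0.519847)–(-1.01626, 0.702, 0.4526)  len=0.2176
  (v17,v22,v18) [+-+] → (-1.01626, 0.702, 0.4526)–(-1.01626, 0.702, -0.234968)  len=0.6876
  (v18,v22,v23) [+--] → (-1.01626, 0.702, -0.234968)–(-1.01626, 0.702, -0.4526)  len=0.2176
  (v18,v23,v19) [+-+] → (-1.01626, 0.702, -0.4526)–(-1.41055, 0.702, -0.580682)  len=0.4146
  (v19,v23,v24) [+--] → (-1.41055, 0.702, -0.580682)–(-1.87716, 0.702, -0.7323)  len=0.4906
  (v19,v24,v15) [+-+] → (-1.87716, 0.702, -0.7323)–(-2.07278, 0.702, -0.463038)  len=0.3328
  (v15,v24,v20) [+--] → (-2.07278, 0.702, -0.463038)–(-2.40923, 0.702, 0)  len=0.5724

Chained into 2 loop(s):
  loop 1: 10 segments, perimeter = 4.5260
  loop 2: 10 segments, perimeter = 4.5260
Total perimeter = 9.052

loops=2 perimeter=9.052


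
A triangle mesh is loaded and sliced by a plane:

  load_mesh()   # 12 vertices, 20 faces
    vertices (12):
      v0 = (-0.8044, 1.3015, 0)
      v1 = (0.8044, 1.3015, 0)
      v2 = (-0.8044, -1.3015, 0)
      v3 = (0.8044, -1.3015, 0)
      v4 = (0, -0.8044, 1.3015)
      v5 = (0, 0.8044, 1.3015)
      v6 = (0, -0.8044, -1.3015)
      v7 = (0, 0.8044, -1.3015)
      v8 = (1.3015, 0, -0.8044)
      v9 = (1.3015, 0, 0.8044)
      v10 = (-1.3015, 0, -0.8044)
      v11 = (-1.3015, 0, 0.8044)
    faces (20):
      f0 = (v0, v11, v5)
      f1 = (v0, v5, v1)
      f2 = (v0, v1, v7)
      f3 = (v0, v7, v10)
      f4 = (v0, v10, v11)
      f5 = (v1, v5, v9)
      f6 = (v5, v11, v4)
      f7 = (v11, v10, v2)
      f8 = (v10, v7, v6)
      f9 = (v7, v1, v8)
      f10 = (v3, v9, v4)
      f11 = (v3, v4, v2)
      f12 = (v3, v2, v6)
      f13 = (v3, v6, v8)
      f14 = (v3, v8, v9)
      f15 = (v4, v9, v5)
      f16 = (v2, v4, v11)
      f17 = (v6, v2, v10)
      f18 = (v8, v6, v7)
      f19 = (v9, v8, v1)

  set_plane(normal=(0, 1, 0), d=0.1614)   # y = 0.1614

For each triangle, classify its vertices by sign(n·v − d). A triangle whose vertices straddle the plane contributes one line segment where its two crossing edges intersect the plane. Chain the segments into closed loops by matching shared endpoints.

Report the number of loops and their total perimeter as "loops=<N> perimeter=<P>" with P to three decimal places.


loops=1 perimeter=8.402

Straddling triangles (10 of 20):
  (v0,v11,v5) [+-+] → (-1.23985, 0.1614, 0.704646)–(-1.04036, 0.1614, 0.904141)  len=0.2821
  (v0,v7,v10) [++-] → (-1.04036, 0.1614, -0.904141)–(-1.23985, 0.1614, -0.704646)  len=0.2821
  (v0,v10,v11) [+--] → (-1.23985, 0.1614, -0.704646)–(-1.23985, 0.1614, 0.704646)  len=1.4093
  (v1,v5,v9) [++-] → (1.04036, 0.1614, 0.904141)–(1.23985, 0.1614, 0.704646)  len=0.2821
  (v5,v11,v4) [+--] → (-1.04036, 0.1614, 0.904141)–(0, 0.1614, 1.3015)  len=1.1137
  (v10,v7,v6) [-+-] → (-1.04036, 0.1614, -0.904141)–(0, 0.1614, -1.3015)  len=1.1137
  (v7,v1,v8) [++-] → (1.23985, 0.1614, -0.704646)–(1.04036, 0.1614, -0.904141)  len=0.2821
  (v4,v9,v5) [--+] → (1.04036, 0.1614, 0.904141)–(0, 0.1614, 1.3015)  len=1.1137
  (v8,v6,v7) [--+] → (0, 0.1614, -1.3015)–(1.04036, 0.1614, -0.904141)  len=1.1137
  (v9,v8,v1) [--+] → (1.23985, 0.1614, -0.704646)–(1.23985, 0.1614, 0.704646)  len=1.4093

Chained into 1 loop(s):
  loop 1: 10 segments, perimeter = 8.4017
Total perimeter = 8.402


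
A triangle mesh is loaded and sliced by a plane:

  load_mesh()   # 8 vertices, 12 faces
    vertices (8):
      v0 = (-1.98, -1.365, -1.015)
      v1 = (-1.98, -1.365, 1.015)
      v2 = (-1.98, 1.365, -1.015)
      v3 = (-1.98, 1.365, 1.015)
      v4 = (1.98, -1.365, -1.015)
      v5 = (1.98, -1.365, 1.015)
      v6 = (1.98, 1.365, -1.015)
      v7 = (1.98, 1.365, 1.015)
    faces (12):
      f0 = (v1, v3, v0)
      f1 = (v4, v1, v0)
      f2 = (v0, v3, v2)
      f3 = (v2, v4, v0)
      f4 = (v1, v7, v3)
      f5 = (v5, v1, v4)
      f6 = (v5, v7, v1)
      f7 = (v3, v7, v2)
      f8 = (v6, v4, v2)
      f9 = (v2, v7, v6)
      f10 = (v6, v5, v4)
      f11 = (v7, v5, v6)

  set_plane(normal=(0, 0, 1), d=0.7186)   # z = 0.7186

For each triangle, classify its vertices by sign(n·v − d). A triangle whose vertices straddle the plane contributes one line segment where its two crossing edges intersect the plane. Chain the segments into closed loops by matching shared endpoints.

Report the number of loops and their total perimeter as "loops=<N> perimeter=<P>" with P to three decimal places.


Straddling triangles (8 of 12):
  (v1,v3,v0) [++-] → (-1.98, 0.966393, 0.7186)–(-1.98, -1.365, 0.7186)  len=2.3314
  (v4,v1,v0) [-+-] → (-1.4018, -1.365, 0.7186)–(-1.98, -1.365, 0.7186)  len=0.5782
  (v0,v3,v2) [-+-] → (-1.98, 0.966393, 0.7186)–(-1.98, 1.365, 0.7186)  len=0.3986
  (v5,v1,v4) [++-] → (-1.4018, -1.365, 0.7186)–(1.98, -1.365, 0.7186)  len=3.3818
  (v3,v7,v2) [++-] → (1.4018, 1.365, 0.7186)–(-1.98, 1.365, 0.7186)  len=3.3818
  (v2,v7,v6) [-+-] → (1.4018, 1.365, 0.7186)–(1.98, 1.365, 0.7186)  len=0.5782
  (v6,v5,v4) [-+-] → (1.98, -0.966393, 0.7186)–(1.98, -1.365, 0.7186)  len=0.3986
  (v7,v5,v6) [++-] → (1.98, -0.966393, 0.7186)–(1.98, 1.365, 0.7186)  len=2.3314

Chained into 1 loop(s):
  loop 1: 8 segments, perimeter = 13.3800
Total perimeter = 13.380

loops=1 perimeter=13.380


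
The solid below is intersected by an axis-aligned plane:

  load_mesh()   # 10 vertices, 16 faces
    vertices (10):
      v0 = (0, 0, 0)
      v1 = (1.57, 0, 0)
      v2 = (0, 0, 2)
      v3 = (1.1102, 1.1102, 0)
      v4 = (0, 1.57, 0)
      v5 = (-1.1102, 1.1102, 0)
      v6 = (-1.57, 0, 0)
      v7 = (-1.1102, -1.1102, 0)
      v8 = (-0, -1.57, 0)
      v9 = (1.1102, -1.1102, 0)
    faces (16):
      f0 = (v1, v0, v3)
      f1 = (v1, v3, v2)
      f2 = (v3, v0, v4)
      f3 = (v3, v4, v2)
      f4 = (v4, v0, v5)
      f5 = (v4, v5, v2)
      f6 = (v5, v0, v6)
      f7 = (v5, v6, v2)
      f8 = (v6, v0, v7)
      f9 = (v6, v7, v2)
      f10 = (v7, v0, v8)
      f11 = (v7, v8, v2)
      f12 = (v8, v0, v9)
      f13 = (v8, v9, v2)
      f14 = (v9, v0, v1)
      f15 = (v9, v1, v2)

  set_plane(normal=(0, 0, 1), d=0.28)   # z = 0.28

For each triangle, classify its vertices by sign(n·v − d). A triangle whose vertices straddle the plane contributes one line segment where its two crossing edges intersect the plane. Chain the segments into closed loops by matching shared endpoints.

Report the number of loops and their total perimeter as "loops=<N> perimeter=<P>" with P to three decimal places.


loops=1 perimeter=8.267

Straddling triangles (8 of 16):
  (v1,v3,v2) [--+] → (0.954772, 0.954772, 0.28)–(1.3502, 0, 0.28)  len=1.0334
  (v3,v4,v2) [--+] → (0, 1.3502, 0.28)–(0.954772, 0.954772, 0.28)  len=1.0334
  (v4,v5,v2) [--+] → (-0.954772, 0.954772, 0.28)–(0, 1.3502, 0.28)  len=1.0334
  (v5,v6,v2) [--+] → (-1.3502, 0, 0.28)–(-0.954772, 0.954772, 0.28)  len=1.0334
  (v6,v7,v2) [--+] → (-0.954772, -0.954772, 0.28)–(-1.3502, 0, 0.28)  len=1.0334
  (v7,v8,v2) [--+] → (0, -1.3502, 0.28)–(-0.954772, -0.954772, 0.28)  len=1.0334
  (v8,v9,v2) [--+] → (0.954772, -0.954772, 0.28)–(0, -1.3502, 0.28)  len=1.0334
  (v9,v1,v2) [--+] → (1.3502, 0, 0.28)–(0.954772, -0.954772, 0.28)  len=1.0334

Chained into 1 loop(s):
  loop 1: 8 segments, perimeter = 8.2673
Total perimeter = 8.267


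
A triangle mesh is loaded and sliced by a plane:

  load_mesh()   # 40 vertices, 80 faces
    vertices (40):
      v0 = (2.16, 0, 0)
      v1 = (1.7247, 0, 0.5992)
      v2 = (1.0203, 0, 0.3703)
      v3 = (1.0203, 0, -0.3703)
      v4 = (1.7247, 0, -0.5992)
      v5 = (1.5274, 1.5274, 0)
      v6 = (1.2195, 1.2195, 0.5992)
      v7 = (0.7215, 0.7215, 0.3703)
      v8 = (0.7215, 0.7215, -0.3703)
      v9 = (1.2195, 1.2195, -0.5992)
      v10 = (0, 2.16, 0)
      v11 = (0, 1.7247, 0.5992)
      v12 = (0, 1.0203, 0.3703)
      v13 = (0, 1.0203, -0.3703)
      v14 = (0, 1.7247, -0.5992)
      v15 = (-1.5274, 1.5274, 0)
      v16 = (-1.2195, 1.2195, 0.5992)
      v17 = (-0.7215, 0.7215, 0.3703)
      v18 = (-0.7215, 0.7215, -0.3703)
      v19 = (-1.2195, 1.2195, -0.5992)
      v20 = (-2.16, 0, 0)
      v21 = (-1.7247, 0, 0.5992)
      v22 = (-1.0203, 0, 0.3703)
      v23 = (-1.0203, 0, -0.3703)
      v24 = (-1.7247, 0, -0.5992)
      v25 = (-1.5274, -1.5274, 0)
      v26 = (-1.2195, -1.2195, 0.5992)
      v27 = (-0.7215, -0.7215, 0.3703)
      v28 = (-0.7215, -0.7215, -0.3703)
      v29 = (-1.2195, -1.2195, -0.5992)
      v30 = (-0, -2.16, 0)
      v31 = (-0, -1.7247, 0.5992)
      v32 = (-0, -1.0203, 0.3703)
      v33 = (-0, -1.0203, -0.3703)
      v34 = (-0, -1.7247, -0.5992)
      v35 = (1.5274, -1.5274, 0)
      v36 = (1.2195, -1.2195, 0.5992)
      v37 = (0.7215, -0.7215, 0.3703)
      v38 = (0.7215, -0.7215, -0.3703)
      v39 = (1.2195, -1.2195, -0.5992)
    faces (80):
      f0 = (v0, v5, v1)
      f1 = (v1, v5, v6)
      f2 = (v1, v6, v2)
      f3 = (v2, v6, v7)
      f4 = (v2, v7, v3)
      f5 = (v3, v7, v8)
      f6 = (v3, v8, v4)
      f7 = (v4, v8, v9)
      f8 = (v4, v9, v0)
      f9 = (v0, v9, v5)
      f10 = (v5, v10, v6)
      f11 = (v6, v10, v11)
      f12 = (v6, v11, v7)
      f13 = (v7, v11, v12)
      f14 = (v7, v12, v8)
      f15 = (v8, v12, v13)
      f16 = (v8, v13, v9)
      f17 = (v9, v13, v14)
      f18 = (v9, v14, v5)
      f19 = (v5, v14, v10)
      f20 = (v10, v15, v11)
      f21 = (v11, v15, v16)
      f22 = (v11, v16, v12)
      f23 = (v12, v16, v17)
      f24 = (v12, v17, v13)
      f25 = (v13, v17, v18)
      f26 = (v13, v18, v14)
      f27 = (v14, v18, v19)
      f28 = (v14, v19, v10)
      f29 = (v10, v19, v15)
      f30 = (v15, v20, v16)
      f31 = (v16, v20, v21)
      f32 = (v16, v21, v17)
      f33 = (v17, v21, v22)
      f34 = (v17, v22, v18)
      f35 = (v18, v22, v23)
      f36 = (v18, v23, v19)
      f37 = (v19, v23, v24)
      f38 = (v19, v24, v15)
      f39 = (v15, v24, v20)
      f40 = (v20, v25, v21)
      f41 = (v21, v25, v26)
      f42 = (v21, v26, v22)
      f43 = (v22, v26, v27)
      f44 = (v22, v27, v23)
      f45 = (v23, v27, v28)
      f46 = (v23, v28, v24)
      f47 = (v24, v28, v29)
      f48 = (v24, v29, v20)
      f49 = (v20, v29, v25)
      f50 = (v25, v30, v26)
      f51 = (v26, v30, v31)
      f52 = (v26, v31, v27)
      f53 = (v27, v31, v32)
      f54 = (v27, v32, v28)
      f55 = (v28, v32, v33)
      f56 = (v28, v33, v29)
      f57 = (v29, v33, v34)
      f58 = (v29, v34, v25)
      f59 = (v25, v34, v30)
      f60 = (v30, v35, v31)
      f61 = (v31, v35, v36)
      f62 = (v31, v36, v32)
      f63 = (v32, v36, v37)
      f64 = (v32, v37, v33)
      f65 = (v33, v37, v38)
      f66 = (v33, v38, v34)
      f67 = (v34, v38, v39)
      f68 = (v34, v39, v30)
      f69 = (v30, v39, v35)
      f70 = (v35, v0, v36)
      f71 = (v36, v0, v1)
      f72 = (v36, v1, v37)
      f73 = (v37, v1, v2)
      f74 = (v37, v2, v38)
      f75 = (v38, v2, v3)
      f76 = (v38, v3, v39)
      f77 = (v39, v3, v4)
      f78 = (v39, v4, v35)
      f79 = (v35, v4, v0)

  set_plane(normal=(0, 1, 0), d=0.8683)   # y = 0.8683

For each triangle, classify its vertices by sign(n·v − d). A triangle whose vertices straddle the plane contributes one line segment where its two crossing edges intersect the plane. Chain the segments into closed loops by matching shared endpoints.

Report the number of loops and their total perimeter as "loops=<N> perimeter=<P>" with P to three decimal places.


loops=2 perimeter=8.556

Straddling triangles (24 of 80):
  (v0,v5,v1) [-+-] → (1.80038, 0.8683, 0)–(1.61254, 0.8683, 0.258565)  len=0.3196
  (v1,v5,v6) [-++] → (1.61254, 0.8683, 0.258565)–(1.36499, 0.8683, 0.5992)  len=0.4211
  (v1,v6,v2) [-+-] → (1.36499, 0.8683, 0.5992)–(1.16213, 0.8683, 0.53328)  len=0.2133
  (v2,v6,v7) [-+-] → (1.16213, 0.8683, 0.53328)–(0.8683, 0.8683, 0.437775)  len=0.3090
  (v4,v8,v9) [--+] → (0.8683, 0.8683, -0.437775)–(1.36499, 0.8683, -0.5992)  len=0.5223
  (v4,v9,v0) [-+-] → (1.36499, 0.8683, -0.5992)–(1.49035, 0.8683, -0.426638)  len=0.2133
  (v0,v9,v5) [-++] → (1.49035, 0.8683, -0.426638)–(1.80038, 0.8683, 0)  len=0.5274
  (v6,v11,v7) [++-] → (0.615922, 0.8683, 0.403795)–(0.8683, 0.8683, 0.437775)  len=0.2547
  (v7,v11,v12) [-++] → (0.615922, 0.8683, 0.403795)–(0.367028, 0.8683, 0.3703)  len=0.2511
  (v7,v12,v8) [-+-] → (0.367028, 0.8683, 0.3703)–(0.367028, 0.8683, -0.00644431)  len=0.3767
  (v8,v12,v13) [-++] → (0.367028, 0.8683, -0.00644431)–(0.367028, 0.8683, -0.3703)  len=0.3639
  (v8,v13,v9) [-++] → (0.367028, 0.8683, -0.3703)–(0.8683, 0.8683, -0.437775)  len=0.5058
  (v12,v16,v17) [++-] → (-0.8683, 0.8683, 0.437775)–(-0.367028, 0.8683, 0.3703)  len=0.5058
  (v12,v17,v13) [+-+] → (-0.367028, 0.8683, 0.3703)–(-0.367028, 0.8683, 0.00644431)  len=0.3639
  (v13,v17,v18) [+--] → (-0.367028, 0.8683, 0.00644431)–(-0.367028, 0.8683, -0.3703)  len=0.3767
  (v13,v18,v14) [+-+] → (-0.367028, 0.8683, -0.3703)–(-0.615922, 0.8683, -0.403795)  len=0.2511
  (v14,v18,v19) [+-+] → (-0.615922, 0.8683, -0.403795)–(-0.8683, 0.8683, -0.437775)  len=0.2547
  (v15,v20,v16) [+-+] → (-1.80038, 0.8683, 0)–(-1.49035, 0.8683, 0.426638)  len=0.5274
  (v16,v20,v21) [+--] → (-1.49035, 0.8683, 0.426638)–(-1.36499, 0.8683, 0.5992)  len=0.2133
  (v16,v21,v17) [+--] → (-1.36499, 0.8683, 0.5992)–(-0.8683, 0.8683, 0.437775)  len=0.5223
  (v18,v23,v19) [--+] → (-1.16213, 0.8683, -0.53328)–(-0.8683, 0.8683, -0.437775)  len=0.3090
  (v19,v23,v24) [+--] → (-1.16213, 0.8683, -0.53328)–(-1.36499, 0.8683, -0.5992)  len=0.2133
  (v19,v24,v15) [+-+] → (-1.36499, 0.8683, -0.5992)–(-1.61254, 0.8683, -0.258565)  len=0.4211
  (v15,v24,v20) [+--] → (-1.61254, 0.8683, -0.258565)–(-1.80038, 0.8683, 0)  len=0.3196

Chained into 2 loop(s):
  loop 1: 12 segments, perimeter = 4.2781
  loop 2: 12 segments, perimeter = 4.2781
Total perimeter = 8.556


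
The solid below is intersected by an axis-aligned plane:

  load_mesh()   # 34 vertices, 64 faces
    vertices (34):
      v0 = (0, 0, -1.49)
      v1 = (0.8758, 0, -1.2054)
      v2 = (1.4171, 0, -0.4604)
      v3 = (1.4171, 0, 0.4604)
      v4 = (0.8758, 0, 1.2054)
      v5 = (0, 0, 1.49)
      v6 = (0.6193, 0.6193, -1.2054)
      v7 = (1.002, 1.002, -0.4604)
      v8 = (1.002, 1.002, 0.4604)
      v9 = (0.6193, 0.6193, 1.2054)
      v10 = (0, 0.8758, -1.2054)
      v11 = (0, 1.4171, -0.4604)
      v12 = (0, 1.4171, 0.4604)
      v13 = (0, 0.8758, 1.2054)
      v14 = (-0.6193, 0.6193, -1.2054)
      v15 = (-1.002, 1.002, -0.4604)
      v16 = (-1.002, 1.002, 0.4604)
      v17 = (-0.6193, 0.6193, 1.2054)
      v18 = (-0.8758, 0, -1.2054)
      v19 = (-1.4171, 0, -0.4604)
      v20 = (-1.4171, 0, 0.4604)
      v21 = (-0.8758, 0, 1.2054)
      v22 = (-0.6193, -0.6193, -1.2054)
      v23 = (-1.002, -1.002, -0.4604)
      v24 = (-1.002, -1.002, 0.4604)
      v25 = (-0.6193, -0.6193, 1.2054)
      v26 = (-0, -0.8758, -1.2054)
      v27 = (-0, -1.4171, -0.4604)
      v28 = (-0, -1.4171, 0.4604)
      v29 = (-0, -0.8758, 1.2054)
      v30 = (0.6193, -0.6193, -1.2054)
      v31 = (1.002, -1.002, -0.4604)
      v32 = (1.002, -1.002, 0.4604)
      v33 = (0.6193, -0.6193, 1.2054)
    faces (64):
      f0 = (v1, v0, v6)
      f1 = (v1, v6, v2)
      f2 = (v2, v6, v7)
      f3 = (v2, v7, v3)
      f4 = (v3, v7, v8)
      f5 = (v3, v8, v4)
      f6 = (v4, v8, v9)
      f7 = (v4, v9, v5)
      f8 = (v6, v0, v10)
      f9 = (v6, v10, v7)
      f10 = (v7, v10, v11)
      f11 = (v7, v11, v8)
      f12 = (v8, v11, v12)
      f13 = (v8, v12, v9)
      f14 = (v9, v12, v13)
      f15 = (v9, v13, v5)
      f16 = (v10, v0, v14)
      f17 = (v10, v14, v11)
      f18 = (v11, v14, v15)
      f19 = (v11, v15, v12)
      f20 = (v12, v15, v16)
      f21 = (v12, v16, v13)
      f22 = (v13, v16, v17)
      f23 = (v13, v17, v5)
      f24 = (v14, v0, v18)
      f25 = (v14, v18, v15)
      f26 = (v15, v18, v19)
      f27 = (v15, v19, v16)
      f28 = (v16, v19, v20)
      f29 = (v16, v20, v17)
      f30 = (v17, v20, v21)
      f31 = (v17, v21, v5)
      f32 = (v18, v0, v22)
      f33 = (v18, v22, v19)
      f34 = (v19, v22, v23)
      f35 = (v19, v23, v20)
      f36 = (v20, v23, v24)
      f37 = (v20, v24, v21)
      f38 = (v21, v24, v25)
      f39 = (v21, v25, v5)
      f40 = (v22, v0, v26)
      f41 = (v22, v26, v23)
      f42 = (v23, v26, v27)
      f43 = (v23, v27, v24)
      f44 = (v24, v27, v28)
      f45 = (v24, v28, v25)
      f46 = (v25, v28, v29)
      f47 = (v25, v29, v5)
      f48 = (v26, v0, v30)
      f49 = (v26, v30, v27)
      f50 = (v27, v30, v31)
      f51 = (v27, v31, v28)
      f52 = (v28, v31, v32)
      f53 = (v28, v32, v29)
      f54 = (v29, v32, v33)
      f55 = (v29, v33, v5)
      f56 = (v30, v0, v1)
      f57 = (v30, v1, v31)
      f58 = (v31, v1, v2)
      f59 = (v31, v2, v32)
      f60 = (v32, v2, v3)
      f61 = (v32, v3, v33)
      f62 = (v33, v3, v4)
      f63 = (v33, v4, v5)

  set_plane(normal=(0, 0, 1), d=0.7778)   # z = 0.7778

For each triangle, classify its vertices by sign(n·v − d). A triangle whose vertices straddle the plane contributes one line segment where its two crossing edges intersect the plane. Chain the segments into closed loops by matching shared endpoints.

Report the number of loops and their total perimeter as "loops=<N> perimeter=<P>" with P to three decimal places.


loops=1 perimeter=7.265

Straddling triangles (16 of 64):
  (v3,v8,v4) [--+] → (0.948234, 0.575108, 0.7778)–(1.18648, 0, 0.7778)  len=0.6225
  (v4,v8,v9) [+-+] → (0.948234, 0.575108, 0.7778)–(0.838954, 0.838954, 0.7778)  len=0.2856
  (v8,v12,v9) [--+] → (0.263847, 1.07721, 0.7778)–(0.838954, 0.838954, 0.7778)  len=0.6225
  (v9,v12,v13) [+-+] → (0.263847, 1.07721, 0.7778)–(0, 1.18648, 0.7778)  len=0.2856
  (v12,v16,v13) [--+] → (-0.575108, 0.948234, 0.7778)–(0, 1.18648, 0.7778)  len=0.6225
  (v13,v16,v17) [+-+] → (-0.575108, 0.948234, 0.7778)–(-0.838954, 0.838954, 0.7778)  len=0.2856
  (v16,v20,v17) [--+] → (-1.07721, 0.263847, 0.7778)–(-0.838954, 0.838954, 0.7778)  len=0.6225
  (v17,v20,v21) [+-+] → (-1.07721, 0.263847, 0.7778)–(-1.18648, 0, 0.7778)  len=0.2856
  (v20,v24,v21) [--+] → (-0.948234, -0.575108, 0.7778)–(-1.18648, 0, 0.7778)  len=0.6225
  (v21,v24,v25) [+-+] → (-0.948234, -0.575108, 0.7778)–(-0.838954, -0.838954, 0.7778)  len=0.2856
  (v24,v28,v25) [--+] → (-0.263847, -1.07721, 0.7778)–(-0.838954, -0.838954, 0.7778)  len=0.6225
  (v25,v28,v29) [+-+] → (-0.263847, -1.07721, 0.7778)–(0, -1.18648, 0.7778)  len=0.2856
  (v28,v32,v29) [--+] → (0.575108, -0.948234, 0.7778)–(0, -1.18648, 0.7778)  len=0.6225
  (v29,v32,v33) [+-+] → (0.575108, -0.948234, 0.7778)–(0.838954, -0.838954, 0.7778)  len=0.2856
  (v32,v3,v33) [--+] → (1.07721, -0.263847, 0.7778)–(0.838954, -0.838954, 0.7778)  len=0.6225
  (v33,v3,v4) [+-+] → (1.07721, -0.263847, 0.7778)–(1.18648, 0, 0.7778)  len=0.2856

Chained into 1 loop(s):
  loop 1: 16 segments, perimeter = 7.2647
Total perimeter = 7.265


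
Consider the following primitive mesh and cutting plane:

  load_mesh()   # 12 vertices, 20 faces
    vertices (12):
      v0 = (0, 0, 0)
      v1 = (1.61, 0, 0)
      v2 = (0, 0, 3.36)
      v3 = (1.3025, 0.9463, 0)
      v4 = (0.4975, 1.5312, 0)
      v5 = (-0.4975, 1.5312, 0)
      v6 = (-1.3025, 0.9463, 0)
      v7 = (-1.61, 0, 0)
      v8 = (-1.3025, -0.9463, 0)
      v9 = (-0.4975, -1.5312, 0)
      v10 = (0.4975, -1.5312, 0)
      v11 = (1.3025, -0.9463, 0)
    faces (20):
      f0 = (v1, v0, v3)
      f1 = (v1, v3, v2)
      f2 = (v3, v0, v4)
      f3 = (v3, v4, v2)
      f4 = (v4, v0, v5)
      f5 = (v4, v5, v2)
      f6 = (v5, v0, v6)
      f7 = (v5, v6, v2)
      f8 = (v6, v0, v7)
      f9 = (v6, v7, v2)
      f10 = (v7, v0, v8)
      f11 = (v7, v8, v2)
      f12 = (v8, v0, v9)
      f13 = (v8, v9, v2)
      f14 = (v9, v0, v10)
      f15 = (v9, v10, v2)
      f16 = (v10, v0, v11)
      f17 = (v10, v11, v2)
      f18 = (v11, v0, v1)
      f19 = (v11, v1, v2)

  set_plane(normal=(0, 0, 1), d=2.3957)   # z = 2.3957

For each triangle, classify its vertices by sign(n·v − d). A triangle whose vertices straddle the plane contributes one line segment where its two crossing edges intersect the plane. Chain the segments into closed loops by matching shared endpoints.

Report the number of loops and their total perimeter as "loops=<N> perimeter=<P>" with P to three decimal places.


Straddling triangles (10 of 20):
  (v1,v3,v2) [--+] → (0.37381, 0.271582, 2.3957)–(0.46206, 0, 2.3957)  len=0.2856
  (v3,v4,v2) [--+] → (0.14278, 0.439445, 2.3957)–(0.37381, 0.271582, 2.3957)  len=0.2856
  (v4,v5,v2) [--+] → (-0.14278, 0.439445, 2.3957)–(0.14278, 0.439445, 2.3957)  len=0.2856
  (v5,v6,v2) [--+] → (-0.37381, 0.271582, 2.3957)–(-0.14278, 0.439445, 2.3957)  len=0.2856
  (v6,v7,v2) [--+] → (-0.46206, 0, 2.3957)–(-0.37381, 0.271582, 2.3957)  len=0.2856
  (v7,v8,v2) [--+] → (-0.37381, -0.271582, 2.3957)–(-0.46206, 0, 2.3957)  len=0.2856
  (v8,v9,v2) [--+] → (-0.14278, -0.439445, 2.3957)–(-0.37381, -0.271582, 2.3957)  len=0.2856
  (v9,v10,v2) [--+] → (0.14278, -0.439445, 2.3957)–(-0.14278, -0.439445, 2.3957)  len=0.2856
  (v10,v11,v2) [--+] → (0.37381, -0.271582, 2.3957)–(0.14278, -0.439445, 2.3957)  len=0.2856
  (v11,v1,v2) [--+] → (0.46206, 0, 2.3957)–(0.37381, -0.271582, 2.3957)  len=0.2856

Chained into 1 loop(s):
  loop 1: 10 segments, perimeter = 2.8557
Total perimeter = 2.856

loops=1 perimeter=2.856


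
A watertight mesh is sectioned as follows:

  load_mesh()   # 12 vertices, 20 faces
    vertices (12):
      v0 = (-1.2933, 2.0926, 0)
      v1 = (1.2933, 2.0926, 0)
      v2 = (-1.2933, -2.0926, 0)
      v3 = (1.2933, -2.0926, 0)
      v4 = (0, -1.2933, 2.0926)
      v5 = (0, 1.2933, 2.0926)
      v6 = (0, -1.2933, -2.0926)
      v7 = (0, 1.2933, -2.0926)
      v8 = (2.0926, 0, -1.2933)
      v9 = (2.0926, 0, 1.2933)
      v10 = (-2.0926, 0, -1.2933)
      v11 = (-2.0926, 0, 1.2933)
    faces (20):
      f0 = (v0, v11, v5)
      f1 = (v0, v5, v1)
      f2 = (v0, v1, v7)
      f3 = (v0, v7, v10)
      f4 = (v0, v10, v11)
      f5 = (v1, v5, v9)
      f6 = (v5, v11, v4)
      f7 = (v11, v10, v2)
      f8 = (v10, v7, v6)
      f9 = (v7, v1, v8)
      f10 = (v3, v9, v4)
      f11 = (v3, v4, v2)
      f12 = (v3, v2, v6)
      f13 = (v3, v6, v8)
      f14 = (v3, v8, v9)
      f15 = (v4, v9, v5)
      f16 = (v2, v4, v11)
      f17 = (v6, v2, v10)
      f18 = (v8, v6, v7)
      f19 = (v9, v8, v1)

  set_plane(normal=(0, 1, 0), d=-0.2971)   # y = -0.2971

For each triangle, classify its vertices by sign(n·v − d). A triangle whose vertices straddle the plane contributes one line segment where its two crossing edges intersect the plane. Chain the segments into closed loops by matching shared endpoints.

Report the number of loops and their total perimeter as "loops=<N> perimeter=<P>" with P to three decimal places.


loops=1 perimeter=13.418

Straddling triangles (10 of 20):
  (v5,v11,v4) [++-] → (-1.61188, -0.2971, 1.47692)–(0, -0.2971, 2.0926)  len=1.7255
  (v11,v10,v2) [++-] → (-1.97912, -0.2971, -1.10968)–(-1.97912, -0.2971, 1.10968)  len=2.2194
  (v10,v7,v6) [++-] → (0, -0.2971, -2.0926)–(-1.61188, -0.2971, -1.47692)  len=1.7255
  (v3,v9,v4) [-+-] → (1.97912, -0.2971, 1.10968)–(1.61188, -0.2971, 1.47692)  len=0.5193
  (v3,v6,v8) [--+] → (1.61188, -0.2971, -1.47692)–(1.97912, -0.2971, -1.10968)  len=0.5193
  (v3,v8,v9) [-++] → (1.97912, -0.2971, -1.10968)–(1.97912, -0.2971, 1.10968)  len=2.2194
  (v4,v9,v5) [-++] → (1.61188, -0.2971, 1.47692)–(0, -0.2971, 2.0926)  len=1.7255
  (v2,v4,v11) [--+] → (-1.61188, -0.2971, 1.47692)–(-1.97912, -0.2971, 1.10968)  len=0.5193
  (v6,v2,v10) [--+] → (-1.97912, -0.2971, -1.10968)–(-1.61188, -0.2971, -1.47692)  len=0.5193
  (v8,v6,v7) [+-+] → (1.61188, -0.2971, -1.47692)–(0, -0.2971, -2.0926)  len=1.7255

Chained into 1 loop(s):
  loop 1: 10 segments, perimeter = 13.4180
Total perimeter = 13.418


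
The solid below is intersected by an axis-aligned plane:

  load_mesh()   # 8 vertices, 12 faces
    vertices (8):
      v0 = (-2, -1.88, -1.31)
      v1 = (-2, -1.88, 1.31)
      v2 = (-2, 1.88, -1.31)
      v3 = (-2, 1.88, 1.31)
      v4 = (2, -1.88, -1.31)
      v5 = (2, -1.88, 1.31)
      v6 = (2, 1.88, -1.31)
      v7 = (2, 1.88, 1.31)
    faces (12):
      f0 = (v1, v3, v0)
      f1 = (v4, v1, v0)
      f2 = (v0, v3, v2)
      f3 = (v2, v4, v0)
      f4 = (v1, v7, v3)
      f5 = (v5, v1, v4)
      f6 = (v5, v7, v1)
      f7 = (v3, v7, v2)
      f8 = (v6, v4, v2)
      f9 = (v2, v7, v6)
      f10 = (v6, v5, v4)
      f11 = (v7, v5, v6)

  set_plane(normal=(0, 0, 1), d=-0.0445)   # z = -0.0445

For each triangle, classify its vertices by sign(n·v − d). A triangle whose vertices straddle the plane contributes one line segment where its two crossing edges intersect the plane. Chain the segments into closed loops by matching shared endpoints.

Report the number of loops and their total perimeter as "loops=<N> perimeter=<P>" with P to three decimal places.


Straddling triangles (8 of 12):
  (v1,v3,v0) [++-] → (-2, -0.0638626, -0.0445)–(-2, -1.88, -0.0445)  len=1.8161
  (v4,v1,v0) [-+-] → (0.0679389, -1.88, -0.0445)–(-2, -1.88, -0.0445)  len=2.0679
  (v0,v3,v2) [-+-] → (-2, -0.0638626, -0.0445)–(-2, 1.88, -0.0445)  len=1.9439
  (v5,v1,v4) [++-] → (0.0679389, -1.88, -0.0445)–(2, -1.88, -0.0445)  len=1.9321
  (v3,v7,v2) [++-] → (-0.0679389, 1.88, -0.0445)–(-2, 1.88, -0.0445)  len=1.9321
  (v2,v7,v6) [-+-] → (-0.0679389, 1.88, -0.0445)–(2, 1.88, -0.0445)  len=2.0679
  (v6,v5,v4) [-+-] → (2, 0.0638626, -0.0445)–(2, -1.88, -0.0445)  len=1.9439
  (v7,v5,v6) [++-] → (2, 0.0638626, -0.0445)–(2, 1.88, -0.0445)  len=1.8161

Chained into 1 loop(s):
  loop 1: 8 segments, perimeter = 15.5200
Total perimeter = 15.520

loops=1 perimeter=15.520
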